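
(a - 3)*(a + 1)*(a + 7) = a^3 + 5*a^2 - 17*a - 21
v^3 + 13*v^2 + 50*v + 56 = (v + 2)*(v + 4)*(v + 7)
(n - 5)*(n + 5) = n^2 - 25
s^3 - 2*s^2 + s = s*(s - 1)^2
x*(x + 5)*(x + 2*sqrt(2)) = x^3 + 2*sqrt(2)*x^2 + 5*x^2 + 10*sqrt(2)*x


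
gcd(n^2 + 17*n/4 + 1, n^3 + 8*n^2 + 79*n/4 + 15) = n + 4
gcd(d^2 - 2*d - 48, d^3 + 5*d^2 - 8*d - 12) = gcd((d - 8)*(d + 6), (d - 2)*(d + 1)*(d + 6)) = d + 6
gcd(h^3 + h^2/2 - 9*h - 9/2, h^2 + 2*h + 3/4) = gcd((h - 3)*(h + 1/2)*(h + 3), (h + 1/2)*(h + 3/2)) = h + 1/2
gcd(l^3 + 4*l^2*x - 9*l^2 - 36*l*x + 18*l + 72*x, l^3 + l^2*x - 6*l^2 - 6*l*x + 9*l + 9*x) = l - 3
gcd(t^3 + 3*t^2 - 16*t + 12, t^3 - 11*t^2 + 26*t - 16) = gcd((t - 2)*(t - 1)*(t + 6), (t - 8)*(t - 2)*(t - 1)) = t^2 - 3*t + 2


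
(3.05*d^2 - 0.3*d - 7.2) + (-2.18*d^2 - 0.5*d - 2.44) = 0.87*d^2 - 0.8*d - 9.64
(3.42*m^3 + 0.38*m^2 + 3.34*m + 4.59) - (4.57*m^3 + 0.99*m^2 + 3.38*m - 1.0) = -1.15*m^3 - 0.61*m^2 - 0.04*m + 5.59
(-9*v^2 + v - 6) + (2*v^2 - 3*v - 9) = -7*v^2 - 2*v - 15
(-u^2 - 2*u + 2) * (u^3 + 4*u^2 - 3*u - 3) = -u^5 - 6*u^4 - 3*u^3 + 17*u^2 - 6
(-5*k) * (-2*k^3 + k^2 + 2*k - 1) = 10*k^4 - 5*k^3 - 10*k^2 + 5*k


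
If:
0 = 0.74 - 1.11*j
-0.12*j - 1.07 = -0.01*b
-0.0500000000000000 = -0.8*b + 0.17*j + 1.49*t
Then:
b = 115.00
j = 0.67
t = 61.64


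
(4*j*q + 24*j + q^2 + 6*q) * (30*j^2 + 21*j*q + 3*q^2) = 120*j^3*q + 720*j^3 + 114*j^2*q^2 + 684*j^2*q + 33*j*q^3 + 198*j*q^2 + 3*q^4 + 18*q^3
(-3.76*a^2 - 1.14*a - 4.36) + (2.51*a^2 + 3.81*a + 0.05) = -1.25*a^2 + 2.67*a - 4.31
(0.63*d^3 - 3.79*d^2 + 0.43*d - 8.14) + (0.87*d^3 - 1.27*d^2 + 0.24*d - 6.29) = 1.5*d^3 - 5.06*d^2 + 0.67*d - 14.43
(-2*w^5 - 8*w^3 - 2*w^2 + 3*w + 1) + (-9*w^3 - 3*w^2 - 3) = -2*w^5 - 17*w^3 - 5*w^2 + 3*w - 2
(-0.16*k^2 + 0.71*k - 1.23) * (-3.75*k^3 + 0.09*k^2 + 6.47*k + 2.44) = 0.6*k^5 - 2.6769*k^4 + 3.6412*k^3 + 4.0926*k^2 - 6.2257*k - 3.0012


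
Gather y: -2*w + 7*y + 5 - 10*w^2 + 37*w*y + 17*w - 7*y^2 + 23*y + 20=-10*w^2 + 15*w - 7*y^2 + y*(37*w + 30) + 25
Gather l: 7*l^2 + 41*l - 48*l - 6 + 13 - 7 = 7*l^2 - 7*l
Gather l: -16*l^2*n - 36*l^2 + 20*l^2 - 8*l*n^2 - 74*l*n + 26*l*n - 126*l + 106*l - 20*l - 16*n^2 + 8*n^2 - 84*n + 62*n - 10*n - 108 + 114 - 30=l^2*(-16*n - 16) + l*(-8*n^2 - 48*n - 40) - 8*n^2 - 32*n - 24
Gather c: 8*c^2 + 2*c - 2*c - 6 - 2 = 8*c^2 - 8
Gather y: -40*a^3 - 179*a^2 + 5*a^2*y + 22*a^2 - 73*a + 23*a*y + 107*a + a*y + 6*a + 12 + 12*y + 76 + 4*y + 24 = -40*a^3 - 157*a^2 + 40*a + y*(5*a^2 + 24*a + 16) + 112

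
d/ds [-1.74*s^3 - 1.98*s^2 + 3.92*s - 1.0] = -5.22*s^2 - 3.96*s + 3.92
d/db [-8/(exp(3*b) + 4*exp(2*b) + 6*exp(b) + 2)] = (24*exp(2*b) + 64*exp(b) + 48)*exp(b)/(exp(3*b) + 4*exp(2*b) + 6*exp(b) + 2)^2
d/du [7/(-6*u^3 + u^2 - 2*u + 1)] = 14*(9*u^2 - u + 1)/(6*u^3 - u^2 + 2*u - 1)^2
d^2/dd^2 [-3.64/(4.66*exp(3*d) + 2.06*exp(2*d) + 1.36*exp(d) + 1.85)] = (-3.64*(13.98*exp(2*d) + 4.12*exp(d) + 1.36)*(27.96*exp(2*d) + 8.24*exp(d) + 2.72)*exp(d) + (152.6616*exp(2*d) + 29.9936*exp(d) + 4.9504)*(4.66*exp(3*d) + 2.06*exp(2*d) + 1.36*exp(d) + 1.85))*exp(d)/(4.66*exp(3*d) + 2.06*exp(2*d) + 1.36*exp(d) + 1.85)^3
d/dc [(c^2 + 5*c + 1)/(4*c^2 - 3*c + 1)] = (-23*c^2 - 6*c + 8)/(16*c^4 - 24*c^3 + 17*c^2 - 6*c + 1)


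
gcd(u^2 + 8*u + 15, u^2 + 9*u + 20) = u + 5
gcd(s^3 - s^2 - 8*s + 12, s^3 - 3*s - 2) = s - 2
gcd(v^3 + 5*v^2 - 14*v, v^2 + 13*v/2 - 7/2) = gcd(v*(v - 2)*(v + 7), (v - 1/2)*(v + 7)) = v + 7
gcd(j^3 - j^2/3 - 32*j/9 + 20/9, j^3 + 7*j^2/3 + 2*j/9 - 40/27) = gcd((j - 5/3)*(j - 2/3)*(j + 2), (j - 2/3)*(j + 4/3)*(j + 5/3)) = j - 2/3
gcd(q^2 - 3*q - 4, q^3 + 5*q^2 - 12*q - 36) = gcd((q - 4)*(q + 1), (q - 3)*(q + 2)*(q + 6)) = 1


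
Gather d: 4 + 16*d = 16*d + 4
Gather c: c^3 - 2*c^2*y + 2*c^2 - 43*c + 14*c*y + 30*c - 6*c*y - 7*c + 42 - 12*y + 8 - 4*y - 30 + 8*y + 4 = c^3 + c^2*(2 - 2*y) + c*(8*y - 20) - 8*y + 24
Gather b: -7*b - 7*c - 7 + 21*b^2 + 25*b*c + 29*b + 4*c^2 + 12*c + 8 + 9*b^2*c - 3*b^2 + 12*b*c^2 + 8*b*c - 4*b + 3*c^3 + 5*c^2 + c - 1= b^2*(9*c + 18) + b*(12*c^2 + 33*c + 18) + 3*c^3 + 9*c^2 + 6*c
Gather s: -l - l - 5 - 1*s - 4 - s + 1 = -2*l - 2*s - 8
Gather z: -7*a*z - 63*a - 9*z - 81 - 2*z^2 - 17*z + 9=-63*a - 2*z^2 + z*(-7*a - 26) - 72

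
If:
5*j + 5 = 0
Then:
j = -1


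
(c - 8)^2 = c^2 - 16*c + 64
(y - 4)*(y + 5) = y^2 + y - 20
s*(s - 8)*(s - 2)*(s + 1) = s^4 - 9*s^3 + 6*s^2 + 16*s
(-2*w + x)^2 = 4*w^2 - 4*w*x + x^2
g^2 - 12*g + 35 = (g - 7)*(g - 5)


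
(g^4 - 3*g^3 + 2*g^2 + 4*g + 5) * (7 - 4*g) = -4*g^5 + 19*g^4 - 29*g^3 - 2*g^2 + 8*g + 35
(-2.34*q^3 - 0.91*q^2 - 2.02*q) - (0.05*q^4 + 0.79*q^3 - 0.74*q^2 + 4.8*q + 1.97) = -0.05*q^4 - 3.13*q^3 - 0.17*q^2 - 6.82*q - 1.97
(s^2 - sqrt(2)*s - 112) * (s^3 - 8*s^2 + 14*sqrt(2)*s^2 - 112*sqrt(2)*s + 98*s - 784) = s^5 - 8*s^4 + 13*sqrt(2)*s^4 - 104*sqrt(2)*s^3 - 42*s^3 - 1666*sqrt(2)*s^2 + 336*s^2 - 10976*s + 13328*sqrt(2)*s + 87808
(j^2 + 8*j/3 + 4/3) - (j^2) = 8*j/3 + 4/3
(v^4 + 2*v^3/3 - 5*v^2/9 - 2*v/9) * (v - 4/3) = v^5 - 2*v^4/3 - 13*v^3/9 + 14*v^2/27 + 8*v/27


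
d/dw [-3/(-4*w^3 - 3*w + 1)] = 9*(-4*w^2 - 1)/(4*w^3 + 3*w - 1)^2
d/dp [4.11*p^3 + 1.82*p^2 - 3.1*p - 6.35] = 12.33*p^2 + 3.64*p - 3.1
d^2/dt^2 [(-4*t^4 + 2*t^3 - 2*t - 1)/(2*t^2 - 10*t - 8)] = (-4*t^6 + 60*t^5 - 252*t^4 - 584*t^3 - 267*t^2 + 87*t + 11)/(t^6 - 15*t^5 + 63*t^4 - 5*t^3 - 252*t^2 - 240*t - 64)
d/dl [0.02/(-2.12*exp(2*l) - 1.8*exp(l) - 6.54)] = (0.0848*exp(l) + 0.036)*exp(l)/(2.12*exp(2*l) + 1.8*exp(l) + 6.54)^2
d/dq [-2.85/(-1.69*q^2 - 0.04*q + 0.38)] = (-9.633*q - 0.114)/(1.69*q^2 + 0.04*q - 0.38)^2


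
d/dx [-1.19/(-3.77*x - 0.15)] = -4.4863/(3.77*x + 0.15)^2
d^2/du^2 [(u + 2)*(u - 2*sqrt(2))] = 2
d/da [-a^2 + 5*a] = 5 - 2*a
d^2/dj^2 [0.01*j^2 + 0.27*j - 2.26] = 0.0200000000000000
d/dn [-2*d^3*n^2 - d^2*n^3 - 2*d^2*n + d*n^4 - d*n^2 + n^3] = -4*d^3*n - 3*d^2*n^2 - 2*d^2 + 4*d*n^3 - 2*d*n + 3*n^2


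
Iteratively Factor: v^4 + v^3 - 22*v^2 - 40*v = (v - 5)*(v^3 + 6*v^2 + 8*v) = (v - 5)*(v + 2)*(v^2 + 4*v) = (v - 5)*(v + 2)*(v + 4)*(v)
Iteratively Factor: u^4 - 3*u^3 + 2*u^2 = (u)*(u^3 - 3*u^2 + 2*u) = u*(u - 2)*(u^2 - u) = u*(u - 2)*(u - 1)*(u)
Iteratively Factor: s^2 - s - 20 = (s + 4)*(s - 5)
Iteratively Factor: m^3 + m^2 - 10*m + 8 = (m - 1)*(m^2 + 2*m - 8) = (m - 2)*(m - 1)*(m + 4)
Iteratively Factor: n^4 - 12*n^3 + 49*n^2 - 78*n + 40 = (n - 2)*(n^3 - 10*n^2 + 29*n - 20) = (n - 5)*(n - 2)*(n^2 - 5*n + 4) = (n - 5)*(n - 2)*(n - 1)*(n - 4)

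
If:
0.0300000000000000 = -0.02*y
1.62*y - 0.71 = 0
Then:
No Solution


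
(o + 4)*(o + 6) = o^2 + 10*o + 24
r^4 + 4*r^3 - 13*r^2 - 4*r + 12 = (r - 2)*(r - 1)*(r + 1)*(r + 6)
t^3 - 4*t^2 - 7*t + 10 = (t - 5)*(t - 1)*(t + 2)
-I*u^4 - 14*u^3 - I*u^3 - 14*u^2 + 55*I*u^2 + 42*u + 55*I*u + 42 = (u - 7*I)*(u - 6*I)*(u - I)*(-I*u - I)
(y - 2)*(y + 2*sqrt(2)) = y^2 - 2*y + 2*sqrt(2)*y - 4*sqrt(2)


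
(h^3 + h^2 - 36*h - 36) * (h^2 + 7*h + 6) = h^5 + 8*h^4 - 23*h^3 - 282*h^2 - 468*h - 216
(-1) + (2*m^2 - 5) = 2*m^2 - 6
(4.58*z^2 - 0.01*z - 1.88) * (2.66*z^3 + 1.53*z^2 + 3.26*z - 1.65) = 12.1828*z^5 + 6.9808*z^4 + 9.9147*z^3 - 10.466*z^2 - 6.1123*z + 3.102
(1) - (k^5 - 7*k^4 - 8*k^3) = -k^5 + 7*k^4 + 8*k^3 + 1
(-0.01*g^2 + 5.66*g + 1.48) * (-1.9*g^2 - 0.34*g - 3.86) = 0.019*g^4 - 10.7506*g^3 - 4.6978*g^2 - 22.3508*g - 5.7128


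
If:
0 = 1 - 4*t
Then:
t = 1/4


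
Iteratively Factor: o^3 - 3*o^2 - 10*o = (o + 2)*(o^2 - 5*o) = o*(o + 2)*(o - 5)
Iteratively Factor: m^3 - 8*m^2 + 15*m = (m)*(m^2 - 8*m + 15) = m*(m - 5)*(m - 3)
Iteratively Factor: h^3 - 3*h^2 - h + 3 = (h - 3)*(h^2 - 1) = (h - 3)*(h - 1)*(h + 1)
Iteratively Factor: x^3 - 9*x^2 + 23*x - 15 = (x - 1)*(x^2 - 8*x + 15) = (x - 3)*(x - 1)*(x - 5)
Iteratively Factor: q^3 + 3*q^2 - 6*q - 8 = (q + 4)*(q^2 - q - 2) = (q - 2)*(q + 4)*(q + 1)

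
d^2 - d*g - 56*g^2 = (d - 8*g)*(d + 7*g)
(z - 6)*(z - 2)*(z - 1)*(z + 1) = z^4 - 8*z^3 + 11*z^2 + 8*z - 12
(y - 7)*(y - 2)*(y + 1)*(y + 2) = y^4 - 6*y^3 - 11*y^2 + 24*y + 28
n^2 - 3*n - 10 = (n - 5)*(n + 2)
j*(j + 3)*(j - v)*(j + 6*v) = j^4 + 5*j^3*v + 3*j^3 - 6*j^2*v^2 + 15*j^2*v - 18*j*v^2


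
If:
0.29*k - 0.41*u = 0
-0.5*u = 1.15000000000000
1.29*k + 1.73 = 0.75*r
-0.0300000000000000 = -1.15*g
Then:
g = 0.03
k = -3.25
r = -3.29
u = -2.30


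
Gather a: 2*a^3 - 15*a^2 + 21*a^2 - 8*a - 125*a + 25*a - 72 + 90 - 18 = 2*a^3 + 6*a^2 - 108*a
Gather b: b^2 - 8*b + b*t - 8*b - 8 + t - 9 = b^2 + b*(t - 16) + t - 17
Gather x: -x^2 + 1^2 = 1 - x^2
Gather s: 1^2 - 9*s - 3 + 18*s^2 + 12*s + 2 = 18*s^2 + 3*s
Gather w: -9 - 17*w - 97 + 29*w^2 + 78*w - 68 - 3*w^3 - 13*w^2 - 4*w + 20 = -3*w^3 + 16*w^2 + 57*w - 154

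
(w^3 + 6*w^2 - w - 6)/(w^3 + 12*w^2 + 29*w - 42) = (w + 1)/(w + 7)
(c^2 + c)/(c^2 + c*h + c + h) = c/(c + h)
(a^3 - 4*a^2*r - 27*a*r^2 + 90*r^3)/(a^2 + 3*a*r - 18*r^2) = (a^2 - a*r - 30*r^2)/(a + 6*r)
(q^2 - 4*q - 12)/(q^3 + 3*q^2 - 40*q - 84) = 1/(q + 7)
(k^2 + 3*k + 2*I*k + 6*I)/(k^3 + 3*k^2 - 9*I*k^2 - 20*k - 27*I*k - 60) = (k + 2*I)/(k^2 - 9*I*k - 20)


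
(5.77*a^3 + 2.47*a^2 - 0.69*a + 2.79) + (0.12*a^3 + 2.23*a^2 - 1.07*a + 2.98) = 5.89*a^3 + 4.7*a^2 - 1.76*a + 5.77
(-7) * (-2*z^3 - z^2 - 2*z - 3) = 14*z^3 + 7*z^2 + 14*z + 21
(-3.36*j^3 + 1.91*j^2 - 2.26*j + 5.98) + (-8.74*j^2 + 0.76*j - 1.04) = -3.36*j^3 - 6.83*j^2 - 1.5*j + 4.94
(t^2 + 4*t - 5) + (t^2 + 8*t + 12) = 2*t^2 + 12*t + 7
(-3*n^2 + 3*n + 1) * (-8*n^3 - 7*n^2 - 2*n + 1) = 24*n^5 - 3*n^4 - 23*n^3 - 16*n^2 + n + 1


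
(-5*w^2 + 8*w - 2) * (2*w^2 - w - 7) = -10*w^4 + 21*w^3 + 23*w^2 - 54*w + 14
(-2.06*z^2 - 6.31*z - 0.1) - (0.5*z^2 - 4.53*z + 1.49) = -2.56*z^2 - 1.78*z - 1.59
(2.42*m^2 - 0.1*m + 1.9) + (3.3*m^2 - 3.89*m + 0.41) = 5.72*m^2 - 3.99*m + 2.31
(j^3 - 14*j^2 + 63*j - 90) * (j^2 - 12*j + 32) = j^5 - 26*j^4 + 263*j^3 - 1294*j^2 + 3096*j - 2880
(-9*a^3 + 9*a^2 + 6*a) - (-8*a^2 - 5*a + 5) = -9*a^3 + 17*a^2 + 11*a - 5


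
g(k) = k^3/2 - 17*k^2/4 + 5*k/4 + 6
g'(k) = 3*k^2/2 - 17*k/2 + 5/4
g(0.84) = 4.35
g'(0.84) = -4.83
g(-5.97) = -259.32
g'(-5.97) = 105.46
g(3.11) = -16.18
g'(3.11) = -10.68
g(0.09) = 6.08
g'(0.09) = 0.50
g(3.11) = -16.18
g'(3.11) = -10.68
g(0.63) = 5.23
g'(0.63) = -3.51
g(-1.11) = -1.31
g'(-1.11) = 12.53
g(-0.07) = 5.89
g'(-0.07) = 1.85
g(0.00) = 6.00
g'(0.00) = 1.25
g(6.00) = -31.50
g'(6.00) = 4.25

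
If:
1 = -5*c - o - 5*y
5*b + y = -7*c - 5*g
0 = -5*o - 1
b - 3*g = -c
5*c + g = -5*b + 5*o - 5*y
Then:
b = -119/2900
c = 41/725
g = 3/580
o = -1/5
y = -157/725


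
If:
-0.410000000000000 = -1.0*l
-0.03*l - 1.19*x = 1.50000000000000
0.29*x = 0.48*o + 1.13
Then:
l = 0.41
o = -3.12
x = -1.27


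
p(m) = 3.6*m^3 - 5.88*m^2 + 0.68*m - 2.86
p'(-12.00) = 1697.00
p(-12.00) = -7078.54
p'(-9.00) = 981.32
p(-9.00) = -3109.66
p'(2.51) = 39.20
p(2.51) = 18.73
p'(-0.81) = 17.29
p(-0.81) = -9.18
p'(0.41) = -2.33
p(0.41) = -3.32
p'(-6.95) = 604.08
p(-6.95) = -1500.13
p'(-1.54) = 44.40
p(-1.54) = -31.00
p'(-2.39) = 90.48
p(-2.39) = -87.22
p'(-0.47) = 8.59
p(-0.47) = -4.85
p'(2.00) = 20.36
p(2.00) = 3.78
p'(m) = 10.8*m^2 - 11.76*m + 0.68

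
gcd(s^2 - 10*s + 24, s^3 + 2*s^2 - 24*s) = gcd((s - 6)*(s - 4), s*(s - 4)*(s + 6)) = s - 4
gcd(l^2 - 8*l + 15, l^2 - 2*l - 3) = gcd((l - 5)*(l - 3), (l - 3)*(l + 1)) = l - 3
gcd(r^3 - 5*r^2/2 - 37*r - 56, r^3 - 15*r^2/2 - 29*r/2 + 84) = r^2 - 9*r/2 - 28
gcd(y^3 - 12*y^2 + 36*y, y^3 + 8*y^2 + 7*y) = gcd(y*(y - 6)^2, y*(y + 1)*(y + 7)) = y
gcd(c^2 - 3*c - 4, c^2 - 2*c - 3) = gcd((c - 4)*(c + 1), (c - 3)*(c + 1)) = c + 1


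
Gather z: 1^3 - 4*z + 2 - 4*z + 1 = 4 - 8*z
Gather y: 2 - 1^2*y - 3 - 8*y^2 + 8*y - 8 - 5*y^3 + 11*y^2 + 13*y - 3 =-5*y^3 + 3*y^2 + 20*y - 12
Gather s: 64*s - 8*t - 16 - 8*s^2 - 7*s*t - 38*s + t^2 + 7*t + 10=-8*s^2 + s*(26 - 7*t) + t^2 - t - 6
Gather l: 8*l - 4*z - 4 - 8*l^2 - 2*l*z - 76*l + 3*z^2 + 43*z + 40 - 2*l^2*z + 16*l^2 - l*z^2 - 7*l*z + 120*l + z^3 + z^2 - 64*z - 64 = l^2*(8 - 2*z) + l*(-z^2 - 9*z + 52) + z^3 + 4*z^2 - 25*z - 28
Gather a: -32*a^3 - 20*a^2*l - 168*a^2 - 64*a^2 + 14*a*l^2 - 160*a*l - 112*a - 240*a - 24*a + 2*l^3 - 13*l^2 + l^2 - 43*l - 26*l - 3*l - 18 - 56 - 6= -32*a^3 + a^2*(-20*l - 232) + a*(14*l^2 - 160*l - 376) + 2*l^3 - 12*l^2 - 72*l - 80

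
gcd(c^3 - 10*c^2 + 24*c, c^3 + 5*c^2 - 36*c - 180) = c - 6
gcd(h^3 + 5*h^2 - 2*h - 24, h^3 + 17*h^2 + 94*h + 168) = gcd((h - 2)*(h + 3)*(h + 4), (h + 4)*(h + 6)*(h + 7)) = h + 4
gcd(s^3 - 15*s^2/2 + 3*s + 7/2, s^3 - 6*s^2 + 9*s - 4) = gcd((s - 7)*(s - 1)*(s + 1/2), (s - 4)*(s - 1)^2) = s - 1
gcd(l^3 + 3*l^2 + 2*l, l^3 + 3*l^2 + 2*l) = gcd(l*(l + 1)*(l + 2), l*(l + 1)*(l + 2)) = l^3 + 3*l^2 + 2*l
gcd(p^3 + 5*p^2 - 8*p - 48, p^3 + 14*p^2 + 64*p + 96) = p^2 + 8*p + 16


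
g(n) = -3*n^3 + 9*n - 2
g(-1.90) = 1.48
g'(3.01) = -72.54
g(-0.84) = -7.78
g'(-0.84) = 2.65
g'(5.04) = -219.61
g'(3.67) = -112.22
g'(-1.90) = -23.49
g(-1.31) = -7.05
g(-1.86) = 0.56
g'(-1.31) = -6.44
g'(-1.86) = -22.14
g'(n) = 9 - 9*n^2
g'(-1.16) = -3.11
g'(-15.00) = -2016.00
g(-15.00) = 9988.00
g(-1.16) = -7.76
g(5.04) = -340.71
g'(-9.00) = -720.00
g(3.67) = -117.26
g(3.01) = -56.72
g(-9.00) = 2104.00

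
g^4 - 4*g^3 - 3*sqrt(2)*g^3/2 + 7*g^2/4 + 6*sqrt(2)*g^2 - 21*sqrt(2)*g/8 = g*(g - 7/2)*(g - 1/2)*(g - 3*sqrt(2)/2)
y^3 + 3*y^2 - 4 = (y - 1)*(y + 2)^2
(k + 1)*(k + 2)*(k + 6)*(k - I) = k^4 + 9*k^3 - I*k^3 + 20*k^2 - 9*I*k^2 + 12*k - 20*I*k - 12*I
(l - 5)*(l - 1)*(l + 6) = l^3 - 31*l + 30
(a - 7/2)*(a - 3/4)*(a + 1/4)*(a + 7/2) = a^4 - a^3/2 - 199*a^2/16 + 49*a/8 + 147/64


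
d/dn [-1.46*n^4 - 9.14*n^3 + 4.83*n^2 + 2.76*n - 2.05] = -5.84*n^3 - 27.42*n^2 + 9.66*n + 2.76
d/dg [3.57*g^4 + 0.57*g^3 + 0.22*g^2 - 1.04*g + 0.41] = 14.28*g^3 + 1.71*g^2 + 0.44*g - 1.04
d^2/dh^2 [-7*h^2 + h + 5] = -14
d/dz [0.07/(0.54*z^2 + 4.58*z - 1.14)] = (-0.0756*z - 0.3206)/(0.54*z^2 + 4.58*z - 1.14)^2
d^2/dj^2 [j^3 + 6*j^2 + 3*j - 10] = 6*j + 12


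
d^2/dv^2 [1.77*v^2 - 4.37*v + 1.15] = 3.54000000000000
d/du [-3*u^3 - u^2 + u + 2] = -9*u^2 - 2*u + 1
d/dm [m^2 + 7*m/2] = 2*m + 7/2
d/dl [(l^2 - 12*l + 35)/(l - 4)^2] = 2*(2*l - 11)/(l^3 - 12*l^2 + 48*l - 64)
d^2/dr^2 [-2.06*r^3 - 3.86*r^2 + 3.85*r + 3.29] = -12.36*r - 7.72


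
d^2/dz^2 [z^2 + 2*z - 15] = 2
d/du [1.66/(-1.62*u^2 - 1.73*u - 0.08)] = (5.3784*u + 2.8718)/(1.62*u^2 + 1.73*u + 0.08)^2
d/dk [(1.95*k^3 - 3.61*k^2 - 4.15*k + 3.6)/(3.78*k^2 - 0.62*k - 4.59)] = (7.371*k^4 - 2.418*k^3 - 8.9263*k^2 + 5.9238*k + 21.2805)/(14.2884*k^4 - 4.6872*k^3 - 34.316*k^2 + 5.6916*k + 21.0681)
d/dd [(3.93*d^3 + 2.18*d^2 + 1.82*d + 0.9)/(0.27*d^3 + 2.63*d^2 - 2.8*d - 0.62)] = (9.7473*d^4 - 22.9908*d^3 - 18.9294*d^2 - 7.4372*d + 1.3916)/(0.0729*d^6 + 1.4202*d^5 + 5.4049*d^4 - 15.0628*d^3 + 4.5788*d^2 + 3.472*d + 0.3844)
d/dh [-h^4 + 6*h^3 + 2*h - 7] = -4*h^3 + 18*h^2 + 2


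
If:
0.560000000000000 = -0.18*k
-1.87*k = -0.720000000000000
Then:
No Solution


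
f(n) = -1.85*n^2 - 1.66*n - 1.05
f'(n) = -3.7*n - 1.66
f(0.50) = -2.34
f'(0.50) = -3.51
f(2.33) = -14.96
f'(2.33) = -10.28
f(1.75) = -9.62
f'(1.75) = -8.14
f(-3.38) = -16.57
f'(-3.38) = 10.85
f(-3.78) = -21.21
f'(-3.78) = 12.33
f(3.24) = -25.85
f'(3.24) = -13.65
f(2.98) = -22.43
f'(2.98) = -12.69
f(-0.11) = -0.89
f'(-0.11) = -1.25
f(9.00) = -165.84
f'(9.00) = -34.96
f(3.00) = -22.68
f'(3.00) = -12.76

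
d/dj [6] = 0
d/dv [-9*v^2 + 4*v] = 4 - 18*v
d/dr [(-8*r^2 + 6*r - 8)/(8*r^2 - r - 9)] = 2*(-20*r^2 + 136*r - 31)/(64*r^4 - 16*r^3 - 143*r^2 + 18*r + 81)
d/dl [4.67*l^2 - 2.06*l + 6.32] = 9.34*l - 2.06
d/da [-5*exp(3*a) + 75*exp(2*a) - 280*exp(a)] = (-15*exp(2*a) + 150*exp(a) - 280)*exp(a)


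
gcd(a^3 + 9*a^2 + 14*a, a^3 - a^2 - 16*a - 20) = a + 2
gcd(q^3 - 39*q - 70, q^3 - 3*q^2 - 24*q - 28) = q^2 - 5*q - 14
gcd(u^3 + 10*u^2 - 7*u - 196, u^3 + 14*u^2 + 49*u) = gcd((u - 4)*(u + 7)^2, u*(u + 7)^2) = u^2 + 14*u + 49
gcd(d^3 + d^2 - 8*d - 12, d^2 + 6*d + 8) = d + 2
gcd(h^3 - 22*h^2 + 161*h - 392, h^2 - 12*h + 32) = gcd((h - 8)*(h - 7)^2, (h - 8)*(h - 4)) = h - 8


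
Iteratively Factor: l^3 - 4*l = (l + 2)*(l^2 - 2*l) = l*(l + 2)*(l - 2)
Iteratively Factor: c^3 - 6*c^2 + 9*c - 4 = (c - 1)*(c^2 - 5*c + 4) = (c - 4)*(c - 1)*(c - 1)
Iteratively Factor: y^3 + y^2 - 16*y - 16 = (y - 4)*(y^2 + 5*y + 4) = (y - 4)*(y + 1)*(y + 4)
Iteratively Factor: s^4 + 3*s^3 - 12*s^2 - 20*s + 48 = (s + 3)*(s^3 - 12*s + 16) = (s + 3)*(s + 4)*(s^2 - 4*s + 4) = (s - 2)*(s + 3)*(s + 4)*(s - 2)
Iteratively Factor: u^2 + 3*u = (u + 3)*(u)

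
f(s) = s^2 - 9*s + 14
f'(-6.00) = -21.00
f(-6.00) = 104.00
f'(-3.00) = -15.00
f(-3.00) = 50.00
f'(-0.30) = -9.60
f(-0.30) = 16.79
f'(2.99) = -3.02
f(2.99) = -3.97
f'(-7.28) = -23.56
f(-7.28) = 132.52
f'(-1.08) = -11.16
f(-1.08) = 24.89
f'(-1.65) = -12.30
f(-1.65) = 31.57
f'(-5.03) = -19.06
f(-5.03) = 84.57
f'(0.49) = -8.02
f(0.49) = 9.83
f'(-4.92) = -18.84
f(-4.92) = 82.49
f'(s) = 2*s - 9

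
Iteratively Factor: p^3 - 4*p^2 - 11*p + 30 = (p - 2)*(p^2 - 2*p - 15) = (p - 5)*(p - 2)*(p + 3)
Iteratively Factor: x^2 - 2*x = (x)*(x - 2)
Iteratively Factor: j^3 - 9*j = (j + 3)*(j^2 - 3*j) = (j - 3)*(j + 3)*(j)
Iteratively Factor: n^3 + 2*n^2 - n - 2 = (n - 1)*(n^2 + 3*n + 2) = (n - 1)*(n + 2)*(n + 1)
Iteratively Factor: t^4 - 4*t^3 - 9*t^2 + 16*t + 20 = (t - 5)*(t^3 + t^2 - 4*t - 4) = (t - 5)*(t + 1)*(t^2 - 4) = (t - 5)*(t - 2)*(t + 1)*(t + 2)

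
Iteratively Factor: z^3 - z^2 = (z - 1)*(z^2) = z*(z - 1)*(z)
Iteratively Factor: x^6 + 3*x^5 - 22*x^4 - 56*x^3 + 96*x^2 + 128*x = (x + 1)*(x^5 + 2*x^4 - 24*x^3 - 32*x^2 + 128*x) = (x + 1)*(x + 4)*(x^4 - 2*x^3 - 16*x^2 + 32*x) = (x + 1)*(x + 4)^2*(x^3 - 6*x^2 + 8*x) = x*(x + 1)*(x + 4)^2*(x^2 - 6*x + 8) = x*(x - 4)*(x + 1)*(x + 4)^2*(x - 2)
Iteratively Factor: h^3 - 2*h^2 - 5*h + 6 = (h + 2)*(h^2 - 4*h + 3) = (h - 1)*(h + 2)*(h - 3)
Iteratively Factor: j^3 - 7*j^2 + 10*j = (j)*(j^2 - 7*j + 10) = j*(j - 5)*(j - 2)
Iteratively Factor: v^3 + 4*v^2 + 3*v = (v + 1)*(v^2 + 3*v) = v*(v + 1)*(v + 3)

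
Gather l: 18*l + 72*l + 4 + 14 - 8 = 90*l + 10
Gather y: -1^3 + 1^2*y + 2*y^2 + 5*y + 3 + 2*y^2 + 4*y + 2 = 4*y^2 + 10*y + 4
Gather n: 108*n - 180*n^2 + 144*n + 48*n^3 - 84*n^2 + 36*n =48*n^3 - 264*n^2 + 288*n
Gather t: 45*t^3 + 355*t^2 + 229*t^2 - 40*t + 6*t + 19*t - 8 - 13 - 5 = 45*t^3 + 584*t^2 - 15*t - 26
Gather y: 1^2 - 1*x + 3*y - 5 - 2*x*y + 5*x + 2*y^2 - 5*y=4*x + 2*y^2 + y*(-2*x - 2) - 4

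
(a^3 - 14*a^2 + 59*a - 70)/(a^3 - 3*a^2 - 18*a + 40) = (a - 7)/(a + 4)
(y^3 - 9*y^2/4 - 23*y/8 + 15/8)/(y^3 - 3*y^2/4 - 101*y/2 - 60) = (2*y^2 - 7*y + 3)/(2*(y^2 - 2*y - 48))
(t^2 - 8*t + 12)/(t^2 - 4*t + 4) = (t - 6)/(t - 2)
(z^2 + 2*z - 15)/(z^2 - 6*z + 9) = (z + 5)/(z - 3)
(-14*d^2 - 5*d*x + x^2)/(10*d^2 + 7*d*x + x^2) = (-7*d + x)/(5*d + x)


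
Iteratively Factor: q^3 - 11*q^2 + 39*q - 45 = (q - 5)*(q^2 - 6*q + 9) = (q - 5)*(q - 3)*(q - 3)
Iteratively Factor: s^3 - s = (s - 1)*(s^2 + s) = s*(s - 1)*(s + 1)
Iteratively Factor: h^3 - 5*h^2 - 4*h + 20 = (h - 5)*(h^2 - 4) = (h - 5)*(h - 2)*(h + 2)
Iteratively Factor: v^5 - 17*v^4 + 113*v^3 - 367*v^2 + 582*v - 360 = (v - 2)*(v^4 - 15*v^3 + 83*v^2 - 201*v + 180) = (v - 3)*(v - 2)*(v^3 - 12*v^2 + 47*v - 60) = (v - 4)*(v - 3)*(v - 2)*(v^2 - 8*v + 15) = (v - 5)*(v - 4)*(v - 3)*(v - 2)*(v - 3)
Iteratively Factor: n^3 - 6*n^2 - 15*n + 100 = (n + 4)*(n^2 - 10*n + 25) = (n - 5)*(n + 4)*(n - 5)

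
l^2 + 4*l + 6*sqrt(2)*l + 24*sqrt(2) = (l + 4)*(l + 6*sqrt(2))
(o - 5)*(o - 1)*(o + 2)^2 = o^4 - 2*o^3 - 15*o^2 - 4*o + 20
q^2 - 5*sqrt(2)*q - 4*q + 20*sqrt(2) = (q - 4)*(q - 5*sqrt(2))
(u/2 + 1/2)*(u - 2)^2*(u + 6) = u^4/2 + 3*u^3/2 - 9*u^2 + 2*u + 12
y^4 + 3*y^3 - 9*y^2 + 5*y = y*(y - 1)^2*(y + 5)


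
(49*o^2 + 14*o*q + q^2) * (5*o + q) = 245*o^3 + 119*o^2*q + 19*o*q^2 + q^3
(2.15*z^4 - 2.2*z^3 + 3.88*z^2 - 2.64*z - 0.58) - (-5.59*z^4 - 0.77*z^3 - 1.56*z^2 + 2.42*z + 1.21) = 7.74*z^4 - 1.43*z^3 + 5.44*z^2 - 5.06*z - 1.79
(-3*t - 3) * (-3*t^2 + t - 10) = 9*t^3 + 6*t^2 + 27*t + 30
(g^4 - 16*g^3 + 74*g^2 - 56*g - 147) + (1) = g^4 - 16*g^3 + 74*g^2 - 56*g - 146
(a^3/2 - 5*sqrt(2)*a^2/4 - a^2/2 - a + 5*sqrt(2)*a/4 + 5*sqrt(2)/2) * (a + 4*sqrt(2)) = a^4/2 - a^3/2 + 3*sqrt(2)*a^3/4 - 11*a^2 - 3*sqrt(2)*a^2/4 - 3*sqrt(2)*a/2 + 10*a + 20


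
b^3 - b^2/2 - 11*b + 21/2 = (b - 3)*(b - 1)*(b + 7/2)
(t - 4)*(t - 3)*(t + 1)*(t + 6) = t^4 - 31*t^2 + 42*t + 72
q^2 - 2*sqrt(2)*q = q*(q - 2*sqrt(2))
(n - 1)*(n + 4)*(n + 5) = n^3 + 8*n^2 + 11*n - 20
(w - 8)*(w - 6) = w^2 - 14*w + 48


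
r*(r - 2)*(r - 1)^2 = r^4 - 4*r^3 + 5*r^2 - 2*r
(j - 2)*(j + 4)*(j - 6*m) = j^3 - 6*j^2*m + 2*j^2 - 12*j*m - 8*j + 48*m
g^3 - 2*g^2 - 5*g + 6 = (g - 3)*(g - 1)*(g + 2)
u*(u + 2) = u^2 + 2*u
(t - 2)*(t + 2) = t^2 - 4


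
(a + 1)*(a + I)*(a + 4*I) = a^3 + a^2 + 5*I*a^2 - 4*a + 5*I*a - 4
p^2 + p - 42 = (p - 6)*(p + 7)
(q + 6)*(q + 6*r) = q^2 + 6*q*r + 6*q + 36*r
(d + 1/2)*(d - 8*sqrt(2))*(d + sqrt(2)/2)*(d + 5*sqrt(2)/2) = d^4 - 5*sqrt(2)*d^3 + d^3/2 - 91*d^2/2 - 5*sqrt(2)*d^2/2 - 20*sqrt(2)*d - 91*d/4 - 10*sqrt(2)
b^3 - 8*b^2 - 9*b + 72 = (b - 8)*(b - 3)*(b + 3)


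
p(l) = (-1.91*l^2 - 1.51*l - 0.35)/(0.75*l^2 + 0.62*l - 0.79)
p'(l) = (-3.82*l - 1.51)/(0.75*l^2 + 0.62*l - 0.79) + (-1.5*l - 0.62)*(-1.91*l^2 - 1.51*l - 0.35)/(0.75*l^2 + 0.62*l - 0.79)^2 = (-0.0516999999999994*l^2 + 3.5428*l + 1.4099)/(0.5625*l^4 + 0.93*l^3 - 0.8006*l^2 - 0.9796*l + 0.6241)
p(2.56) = -2.93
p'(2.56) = 0.31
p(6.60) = -2.60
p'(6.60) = 0.02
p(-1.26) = 3.89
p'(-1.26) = -21.66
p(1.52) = -3.74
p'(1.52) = 1.88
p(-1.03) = 1.30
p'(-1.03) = -5.73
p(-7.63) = -2.62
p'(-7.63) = -0.02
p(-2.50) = -3.63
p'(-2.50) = -1.41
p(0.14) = 0.87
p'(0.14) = 4.02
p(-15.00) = -2.57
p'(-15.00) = -0.00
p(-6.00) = -2.67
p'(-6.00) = -0.04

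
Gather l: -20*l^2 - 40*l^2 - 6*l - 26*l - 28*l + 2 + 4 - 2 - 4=-60*l^2 - 60*l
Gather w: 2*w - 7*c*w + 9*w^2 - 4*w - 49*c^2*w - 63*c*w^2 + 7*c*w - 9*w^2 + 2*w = -49*c^2*w - 63*c*w^2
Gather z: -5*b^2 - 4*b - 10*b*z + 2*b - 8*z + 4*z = -5*b^2 - 2*b + z*(-10*b - 4)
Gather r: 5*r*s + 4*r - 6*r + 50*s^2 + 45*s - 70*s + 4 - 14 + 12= r*(5*s - 2) + 50*s^2 - 25*s + 2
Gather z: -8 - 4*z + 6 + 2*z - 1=-2*z - 3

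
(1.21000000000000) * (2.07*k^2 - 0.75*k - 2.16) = 2.5047*k^2 - 0.9075*k - 2.6136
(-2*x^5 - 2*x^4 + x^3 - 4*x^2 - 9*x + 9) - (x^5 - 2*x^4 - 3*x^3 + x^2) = -3*x^5 + 4*x^3 - 5*x^2 - 9*x + 9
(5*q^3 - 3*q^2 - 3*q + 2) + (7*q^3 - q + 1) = 12*q^3 - 3*q^2 - 4*q + 3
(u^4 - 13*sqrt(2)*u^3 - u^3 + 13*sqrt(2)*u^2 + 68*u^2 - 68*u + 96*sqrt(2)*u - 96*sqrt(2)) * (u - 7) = u^5 - 13*sqrt(2)*u^4 - 8*u^4 + 75*u^3 + 104*sqrt(2)*u^3 - 544*u^2 + 5*sqrt(2)*u^2 - 768*sqrt(2)*u + 476*u + 672*sqrt(2)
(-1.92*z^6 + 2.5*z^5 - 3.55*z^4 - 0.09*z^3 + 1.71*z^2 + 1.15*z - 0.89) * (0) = 0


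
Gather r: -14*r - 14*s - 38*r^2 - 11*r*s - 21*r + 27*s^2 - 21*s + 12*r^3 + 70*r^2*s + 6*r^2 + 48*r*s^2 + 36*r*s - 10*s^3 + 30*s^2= 12*r^3 + r^2*(70*s - 32) + r*(48*s^2 + 25*s - 35) - 10*s^3 + 57*s^2 - 35*s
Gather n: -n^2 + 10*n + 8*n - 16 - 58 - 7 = -n^2 + 18*n - 81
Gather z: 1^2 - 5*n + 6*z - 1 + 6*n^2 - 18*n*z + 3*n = 6*n^2 - 2*n + z*(6 - 18*n)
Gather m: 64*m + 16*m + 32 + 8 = 80*m + 40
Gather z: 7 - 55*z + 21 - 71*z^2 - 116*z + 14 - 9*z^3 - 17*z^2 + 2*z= -9*z^3 - 88*z^2 - 169*z + 42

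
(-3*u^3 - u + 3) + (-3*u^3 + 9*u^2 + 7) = -6*u^3 + 9*u^2 - u + 10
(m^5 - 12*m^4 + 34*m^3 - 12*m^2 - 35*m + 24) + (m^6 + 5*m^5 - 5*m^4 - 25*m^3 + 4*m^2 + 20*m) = m^6 + 6*m^5 - 17*m^4 + 9*m^3 - 8*m^2 - 15*m + 24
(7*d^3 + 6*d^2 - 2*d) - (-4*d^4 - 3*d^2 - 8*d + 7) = 4*d^4 + 7*d^3 + 9*d^2 + 6*d - 7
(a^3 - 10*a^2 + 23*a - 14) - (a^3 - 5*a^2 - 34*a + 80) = -5*a^2 + 57*a - 94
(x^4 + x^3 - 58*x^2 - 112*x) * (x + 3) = x^5 + 4*x^4 - 55*x^3 - 286*x^2 - 336*x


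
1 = 1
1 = 1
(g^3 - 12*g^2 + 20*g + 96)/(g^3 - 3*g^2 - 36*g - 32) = (g^2 - 4*g - 12)/(g^2 + 5*g + 4)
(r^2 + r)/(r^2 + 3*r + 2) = r/(r + 2)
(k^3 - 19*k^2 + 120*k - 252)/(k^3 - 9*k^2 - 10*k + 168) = (k - 6)/(k + 4)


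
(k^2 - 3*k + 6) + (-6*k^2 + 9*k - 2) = -5*k^2 + 6*k + 4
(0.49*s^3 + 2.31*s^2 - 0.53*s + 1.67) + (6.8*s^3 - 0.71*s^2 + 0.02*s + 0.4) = 7.29*s^3 + 1.6*s^2 - 0.51*s + 2.07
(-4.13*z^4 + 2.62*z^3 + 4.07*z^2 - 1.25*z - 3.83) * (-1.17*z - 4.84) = 4.8321*z^5 + 16.9238*z^4 - 17.4427*z^3 - 18.2363*z^2 + 10.5311*z + 18.5372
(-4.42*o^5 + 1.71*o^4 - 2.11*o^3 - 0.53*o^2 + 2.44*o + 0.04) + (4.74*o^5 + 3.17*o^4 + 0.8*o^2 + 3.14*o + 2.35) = 0.32*o^5 + 4.88*o^4 - 2.11*o^3 + 0.27*o^2 + 5.58*o + 2.39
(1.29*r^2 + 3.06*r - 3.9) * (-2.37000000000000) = -3.0573*r^2 - 7.2522*r + 9.243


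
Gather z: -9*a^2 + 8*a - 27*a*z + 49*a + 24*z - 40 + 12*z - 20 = -9*a^2 + 57*a + z*(36 - 27*a) - 60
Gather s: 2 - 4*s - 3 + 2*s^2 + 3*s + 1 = 2*s^2 - s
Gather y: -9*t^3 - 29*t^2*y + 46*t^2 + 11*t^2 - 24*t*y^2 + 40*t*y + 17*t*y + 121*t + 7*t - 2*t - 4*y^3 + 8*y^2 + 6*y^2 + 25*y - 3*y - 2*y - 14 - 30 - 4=-9*t^3 + 57*t^2 + 126*t - 4*y^3 + y^2*(14 - 24*t) + y*(-29*t^2 + 57*t + 20) - 48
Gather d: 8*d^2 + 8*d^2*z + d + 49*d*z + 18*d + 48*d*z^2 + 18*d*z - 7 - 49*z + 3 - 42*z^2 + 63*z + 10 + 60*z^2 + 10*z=d^2*(8*z + 8) + d*(48*z^2 + 67*z + 19) + 18*z^2 + 24*z + 6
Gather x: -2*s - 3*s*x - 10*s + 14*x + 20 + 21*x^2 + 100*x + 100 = -12*s + 21*x^2 + x*(114 - 3*s) + 120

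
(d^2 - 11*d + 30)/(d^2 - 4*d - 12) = (d - 5)/(d + 2)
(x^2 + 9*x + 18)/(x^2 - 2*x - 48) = (x + 3)/(x - 8)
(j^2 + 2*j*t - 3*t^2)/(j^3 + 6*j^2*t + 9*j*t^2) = (j - t)/(j*(j + 3*t))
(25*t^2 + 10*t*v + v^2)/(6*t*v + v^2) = (25*t^2 + 10*t*v + v^2)/(v*(6*t + v))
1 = 1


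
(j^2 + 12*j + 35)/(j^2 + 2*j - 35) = (j + 5)/(j - 5)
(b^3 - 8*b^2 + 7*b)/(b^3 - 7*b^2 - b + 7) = b/(b + 1)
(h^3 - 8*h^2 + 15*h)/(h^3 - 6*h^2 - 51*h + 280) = h*(h - 3)/(h^2 - h - 56)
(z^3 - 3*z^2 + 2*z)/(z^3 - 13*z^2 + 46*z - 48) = z*(z - 1)/(z^2 - 11*z + 24)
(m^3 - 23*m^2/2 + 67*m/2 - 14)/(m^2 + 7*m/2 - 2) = (m^2 - 11*m + 28)/(m + 4)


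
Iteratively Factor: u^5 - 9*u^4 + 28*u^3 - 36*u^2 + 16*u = (u - 4)*(u^4 - 5*u^3 + 8*u^2 - 4*u) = u*(u - 4)*(u^3 - 5*u^2 + 8*u - 4) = u*(u - 4)*(u - 1)*(u^2 - 4*u + 4) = u*(u - 4)*(u - 2)*(u - 1)*(u - 2)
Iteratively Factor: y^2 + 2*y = (y)*(y + 2)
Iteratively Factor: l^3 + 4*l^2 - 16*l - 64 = (l + 4)*(l^2 - 16) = (l - 4)*(l + 4)*(l + 4)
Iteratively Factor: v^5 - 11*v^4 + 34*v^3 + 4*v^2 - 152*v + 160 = (v - 5)*(v^4 - 6*v^3 + 4*v^2 + 24*v - 32) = (v - 5)*(v - 2)*(v^3 - 4*v^2 - 4*v + 16) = (v - 5)*(v - 2)^2*(v^2 - 2*v - 8) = (v - 5)*(v - 4)*(v - 2)^2*(v + 2)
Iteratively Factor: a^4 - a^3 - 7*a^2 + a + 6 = (a - 1)*(a^3 - 7*a - 6) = (a - 1)*(a + 2)*(a^2 - 2*a - 3) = (a - 1)*(a + 1)*(a + 2)*(a - 3)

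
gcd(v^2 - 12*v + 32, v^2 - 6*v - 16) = v - 8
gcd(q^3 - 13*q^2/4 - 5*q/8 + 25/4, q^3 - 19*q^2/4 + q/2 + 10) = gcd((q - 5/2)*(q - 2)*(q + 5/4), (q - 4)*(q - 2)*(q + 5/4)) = q^2 - 3*q/4 - 5/2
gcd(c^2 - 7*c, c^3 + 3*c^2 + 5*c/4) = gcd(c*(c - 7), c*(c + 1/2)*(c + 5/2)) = c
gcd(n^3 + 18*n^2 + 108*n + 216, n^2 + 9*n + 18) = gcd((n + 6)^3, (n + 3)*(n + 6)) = n + 6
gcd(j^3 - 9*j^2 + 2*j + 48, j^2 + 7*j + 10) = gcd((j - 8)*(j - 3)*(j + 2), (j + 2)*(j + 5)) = j + 2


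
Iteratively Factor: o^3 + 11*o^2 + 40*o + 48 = (o + 3)*(o^2 + 8*o + 16) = (o + 3)*(o + 4)*(o + 4)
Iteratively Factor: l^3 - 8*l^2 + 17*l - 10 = (l - 5)*(l^2 - 3*l + 2) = (l - 5)*(l - 2)*(l - 1)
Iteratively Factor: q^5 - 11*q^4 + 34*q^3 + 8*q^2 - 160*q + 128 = (q - 4)*(q^4 - 7*q^3 + 6*q^2 + 32*q - 32) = (q - 4)^2*(q^3 - 3*q^2 - 6*q + 8) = (q - 4)^3*(q^2 + q - 2) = (q - 4)^3*(q + 2)*(q - 1)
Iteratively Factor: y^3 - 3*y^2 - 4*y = (y)*(y^2 - 3*y - 4) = y*(y - 4)*(y + 1)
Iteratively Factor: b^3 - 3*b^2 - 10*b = (b - 5)*(b^2 + 2*b) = b*(b - 5)*(b + 2)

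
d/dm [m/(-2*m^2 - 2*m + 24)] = (-m^2 + m*(2*m + 1) - m + 12)/(2*(m^2 + m - 12)^2)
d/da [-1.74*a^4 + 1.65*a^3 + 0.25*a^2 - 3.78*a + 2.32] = -6.96*a^3 + 4.95*a^2 + 0.5*a - 3.78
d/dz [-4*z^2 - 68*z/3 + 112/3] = -8*z - 68/3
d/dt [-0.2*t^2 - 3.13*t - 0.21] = -0.4*t - 3.13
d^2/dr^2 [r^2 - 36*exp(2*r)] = 2 - 144*exp(2*r)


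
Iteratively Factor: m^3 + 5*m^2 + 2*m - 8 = (m + 4)*(m^2 + m - 2) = (m + 2)*(m + 4)*(m - 1)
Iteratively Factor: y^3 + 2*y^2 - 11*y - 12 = (y + 4)*(y^2 - 2*y - 3) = (y - 3)*(y + 4)*(y + 1)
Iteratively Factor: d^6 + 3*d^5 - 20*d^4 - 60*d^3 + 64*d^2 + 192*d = (d)*(d^5 + 3*d^4 - 20*d^3 - 60*d^2 + 64*d + 192) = d*(d + 3)*(d^4 - 20*d^2 + 64) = d*(d - 2)*(d + 3)*(d^3 + 2*d^2 - 16*d - 32) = d*(d - 4)*(d - 2)*(d + 3)*(d^2 + 6*d + 8) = d*(d - 4)*(d - 2)*(d + 3)*(d + 4)*(d + 2)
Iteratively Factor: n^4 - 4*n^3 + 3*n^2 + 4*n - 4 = (n - 2)*(n^3 - 2*n^2 - n + 2) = (n - 2)*(n + 1)*(n^2 - 3*n + 2) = (n - 2)^2*(n + 1)*(n - 1)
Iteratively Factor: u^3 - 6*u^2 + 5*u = (u - 1)*(u^2 - 5*u) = (u - 5)*(u - 1)*(u)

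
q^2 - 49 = (q - 7)*(q + 7)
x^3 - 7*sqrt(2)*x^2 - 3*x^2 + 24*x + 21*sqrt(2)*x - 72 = (x - 3)*(x - 4*sqrt(2))*(x - 3*sqrt(2))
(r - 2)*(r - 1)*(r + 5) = r^3 + 2*r^2 - 13*r + 10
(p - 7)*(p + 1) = p^2 - 6*p - 7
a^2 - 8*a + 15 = (a - 5)*(a - 3)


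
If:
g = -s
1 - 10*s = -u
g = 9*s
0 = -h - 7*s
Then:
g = 0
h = 0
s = 0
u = -1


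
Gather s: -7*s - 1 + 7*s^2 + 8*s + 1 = 7*s^2 + s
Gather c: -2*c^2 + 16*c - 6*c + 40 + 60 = -2*c^2 + 10*c + 100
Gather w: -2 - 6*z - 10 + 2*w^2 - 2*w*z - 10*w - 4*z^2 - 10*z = 2*w^2 + w*(-2*z - 10) - 4*z^2 - 16*z - 12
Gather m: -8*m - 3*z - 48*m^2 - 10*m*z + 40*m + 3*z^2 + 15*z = -48*m^2 + m*(32 - 10*z) + 3*z^2 + 12*z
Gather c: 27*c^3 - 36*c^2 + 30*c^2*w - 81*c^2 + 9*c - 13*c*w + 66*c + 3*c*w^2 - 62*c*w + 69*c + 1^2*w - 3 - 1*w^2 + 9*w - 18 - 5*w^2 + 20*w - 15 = 27*c^3 + c^2*(30*w - 117) + c*(3*w^2 - 75*w + 144) - 6*w^2 + 30*w - 36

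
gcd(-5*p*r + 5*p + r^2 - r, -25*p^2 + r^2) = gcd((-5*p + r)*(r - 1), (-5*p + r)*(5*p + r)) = 5*p - r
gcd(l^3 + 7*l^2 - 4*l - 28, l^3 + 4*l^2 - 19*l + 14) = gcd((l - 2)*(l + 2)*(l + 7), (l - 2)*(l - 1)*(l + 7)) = l^2 + 5*l - 14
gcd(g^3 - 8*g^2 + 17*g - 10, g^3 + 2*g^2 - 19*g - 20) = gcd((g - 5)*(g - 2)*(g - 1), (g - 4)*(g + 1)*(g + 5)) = 1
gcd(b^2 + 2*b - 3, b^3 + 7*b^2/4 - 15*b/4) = b + 3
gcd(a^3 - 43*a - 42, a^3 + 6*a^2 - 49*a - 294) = a^2 - a - 42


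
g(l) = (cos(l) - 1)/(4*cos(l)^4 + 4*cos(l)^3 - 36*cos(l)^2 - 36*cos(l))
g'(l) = (cos(l) - 1)*(16*sin(l)*cos(l)^3 + 12*sin(l)*cos(l)^2 - 72*sin(l)*cos(l) - 36*sin(l))/(4*cos(l)^4 + 4*cos(l)^3 - 36*cos(l)^2 - 36*cos(l))^2 - sin(l)/(4*cos(l)^4 + 4*cos(l)^3 - 36*cos(l)^2 - 36*cos(l))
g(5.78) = 0.00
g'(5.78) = -0.01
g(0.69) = 0.00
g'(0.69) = 0.02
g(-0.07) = 0.00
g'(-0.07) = -0.00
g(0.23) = 0.00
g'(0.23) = 0.00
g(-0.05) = 0.00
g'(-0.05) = -0.00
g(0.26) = 0.00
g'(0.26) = 0.00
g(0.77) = 0.01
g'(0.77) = 0.03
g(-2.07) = -0.17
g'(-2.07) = 0.09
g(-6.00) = 0.00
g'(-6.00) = 0.00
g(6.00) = 0.00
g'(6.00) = 0.00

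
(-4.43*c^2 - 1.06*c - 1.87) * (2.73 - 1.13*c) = 5.0059*c^3 - 10.8961*c^2 - 0.7807*c - 5.1051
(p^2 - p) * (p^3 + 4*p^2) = p^5 + 3*p^4 - 4*p^3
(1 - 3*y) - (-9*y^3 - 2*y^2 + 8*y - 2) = 9*y^3 + 2*y^2 - 11*y + 3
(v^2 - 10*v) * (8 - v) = -v^3 + 18*v^2 - 80*v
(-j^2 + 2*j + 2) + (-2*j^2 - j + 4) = -3*j^2 + j + 6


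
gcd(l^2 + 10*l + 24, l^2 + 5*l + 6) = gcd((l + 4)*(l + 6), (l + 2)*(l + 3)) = 1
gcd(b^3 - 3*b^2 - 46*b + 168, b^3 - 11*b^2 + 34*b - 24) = b^2 - 10*b + 24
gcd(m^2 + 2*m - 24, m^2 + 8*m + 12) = m + 6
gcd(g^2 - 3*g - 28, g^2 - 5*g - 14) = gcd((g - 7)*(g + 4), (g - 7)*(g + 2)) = g - 7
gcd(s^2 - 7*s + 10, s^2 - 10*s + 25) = s - 5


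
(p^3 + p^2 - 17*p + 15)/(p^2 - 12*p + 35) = (p^3 + p^2 - 17*p + 15)/(p^2 - 12*p + 35)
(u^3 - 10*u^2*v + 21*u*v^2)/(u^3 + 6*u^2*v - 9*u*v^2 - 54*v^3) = u*(u - 7*v)/(u^2 + 9*u*v + 18*v^2)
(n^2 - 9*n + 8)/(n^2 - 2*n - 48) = (n - 1)/(n + 6)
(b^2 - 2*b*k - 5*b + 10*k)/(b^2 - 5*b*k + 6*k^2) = (b - 5)/(b - 3*k)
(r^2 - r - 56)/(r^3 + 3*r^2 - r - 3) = (r^2 - r - 56)/(r^3 + 3*r^2 - r - 3)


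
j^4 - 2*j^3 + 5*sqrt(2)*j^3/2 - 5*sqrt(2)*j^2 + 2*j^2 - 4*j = j*(j - 2)*(j + sqrt(2)/2)*(j + 2*sqrt(2))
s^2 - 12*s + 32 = (s - 8)*(s - 4)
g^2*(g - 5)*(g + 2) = g^4 - 3*g^3 - 10*g^2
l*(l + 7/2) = l^2 + 7*l/2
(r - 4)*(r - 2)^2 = r^3 - 8*r^2 + 20*r - 16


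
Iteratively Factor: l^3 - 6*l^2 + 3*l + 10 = (l - 2)*(l^2 - 4*l - 5) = (l - 5)*(l - 2)*(l + 1)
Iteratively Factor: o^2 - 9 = (o - 3)*(o + 3)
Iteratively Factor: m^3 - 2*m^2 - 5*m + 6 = (m + 2)*(m^2 - 4*m + 3) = (m - 3)*(m + 2)*(m - 1)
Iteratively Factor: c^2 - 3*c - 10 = (c - 5)*(c + 2)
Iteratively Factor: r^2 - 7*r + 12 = (r - 4)*(r - 3)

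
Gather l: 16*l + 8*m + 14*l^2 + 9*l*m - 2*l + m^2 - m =14*l^2 + l*(9*m + 14) + m^2 + 7*m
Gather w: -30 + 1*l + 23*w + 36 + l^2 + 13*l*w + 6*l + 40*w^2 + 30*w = l^2 + 7*l + 40*w^2 + w*(13*l + 53) + 6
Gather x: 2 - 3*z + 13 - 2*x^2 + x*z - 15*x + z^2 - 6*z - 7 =-2*x^2 + x*(z - 15) + z^2 - 9*z + 8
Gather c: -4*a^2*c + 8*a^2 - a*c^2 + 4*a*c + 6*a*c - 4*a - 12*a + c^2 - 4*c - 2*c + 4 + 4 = 8*a^2 - 16*a + c^2*(1 - a) + c*(-4*a^2 + 10*a - 6) + 8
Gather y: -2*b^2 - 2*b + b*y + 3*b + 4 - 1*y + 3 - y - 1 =-2*b^2 + b + y*(b - 2) + 6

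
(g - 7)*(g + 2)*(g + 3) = g^3 - 2*g^2 - 29*g - 42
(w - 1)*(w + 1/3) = w^2 - 2*w/3 - 1/3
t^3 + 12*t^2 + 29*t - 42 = (t - 1)*(t + 6)*(t + 7)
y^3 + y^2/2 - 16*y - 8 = (y - 4)*(y + 1/2)*(y + 4)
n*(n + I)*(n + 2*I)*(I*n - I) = I*n^4 - 3*n^3 - I*n^3 + 3*n^2 - 2*I*n^2 + 2*I*n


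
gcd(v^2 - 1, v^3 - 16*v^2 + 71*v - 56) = v - 1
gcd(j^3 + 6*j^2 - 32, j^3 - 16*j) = j + 4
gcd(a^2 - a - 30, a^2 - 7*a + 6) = a - 6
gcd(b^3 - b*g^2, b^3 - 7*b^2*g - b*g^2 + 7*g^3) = b^2 - g^2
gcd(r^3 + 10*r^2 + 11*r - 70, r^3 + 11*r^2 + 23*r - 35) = r^2 + 12*r + 35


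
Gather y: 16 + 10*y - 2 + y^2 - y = y^2 + 9*y + 14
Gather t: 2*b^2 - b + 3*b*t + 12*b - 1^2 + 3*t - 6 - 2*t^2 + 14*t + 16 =2*b^2 + 11*b - 2*t^2 + t*(3*b + 17) + 9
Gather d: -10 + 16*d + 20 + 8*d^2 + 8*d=8*d^2 + 24*d + 10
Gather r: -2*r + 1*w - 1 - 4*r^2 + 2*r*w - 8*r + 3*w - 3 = -4*r^2 + r*(2*w - 10) + 4*w - 4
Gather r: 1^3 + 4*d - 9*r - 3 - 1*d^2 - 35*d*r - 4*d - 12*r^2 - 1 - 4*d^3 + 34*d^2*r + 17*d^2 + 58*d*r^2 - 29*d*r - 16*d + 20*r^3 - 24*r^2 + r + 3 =-4*d^3 + 16*d^2 - 16*d + 20*r^3 + r^2*(58*d - 36) + r*(34*d^2 - 64*d - 8)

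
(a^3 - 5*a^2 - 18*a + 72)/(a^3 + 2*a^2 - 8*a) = (a^2 - 9*a + 18)/(a*(a - 2))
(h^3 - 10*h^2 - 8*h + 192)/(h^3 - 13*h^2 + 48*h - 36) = (h^2 - 4*h - 32)/(h^2 - 7*h + 6)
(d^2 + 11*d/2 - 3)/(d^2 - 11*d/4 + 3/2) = 2*(2*d^2 + 11*d - 6)/(4*d^2 - 11*d + 6)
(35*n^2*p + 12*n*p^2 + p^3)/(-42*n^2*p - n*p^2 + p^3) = (35*n^2 + 12*n*p + p^2)/(-42*n^2 - n*p + p^2)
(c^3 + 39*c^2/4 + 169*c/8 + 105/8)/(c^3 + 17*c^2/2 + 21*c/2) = (c + 5/4)/c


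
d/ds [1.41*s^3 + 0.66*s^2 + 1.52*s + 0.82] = 4.23*s^2 + 1.32*s + 1.52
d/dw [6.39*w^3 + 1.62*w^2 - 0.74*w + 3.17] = 19.17*w^2 + 3.24*w - 0.74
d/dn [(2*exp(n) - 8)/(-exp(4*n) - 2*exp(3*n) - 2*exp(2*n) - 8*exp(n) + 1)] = 2*(2*(exp(n) - 4)*(2*exp(3*n) + 3*exp(2*n) + 2*exp(n) + 4) - exp(4*n) - 2*exp(3*n) - 2*exp(2*n) - 8*exp(n) + 1)*exp(n)/(exp(4*n) + 2*exp(3*n) + 2*exp(2*n) + 8*exp(n) - 1)^2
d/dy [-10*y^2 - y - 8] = -20*y - 1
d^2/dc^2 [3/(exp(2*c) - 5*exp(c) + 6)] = 3*((5 - 4*exp(c))*(exp(2*c) - 5*exp(c) + 6) + 2*(2*exp(c) - 5)^2*exp(c))*exp(c)/(exp(2*c) - 5*exp(c) + 6)^3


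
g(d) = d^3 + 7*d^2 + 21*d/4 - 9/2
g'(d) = 3*d^2 + 14*d + 21/4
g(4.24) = 219.83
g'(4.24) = 118.54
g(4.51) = 253.29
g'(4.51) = 129.41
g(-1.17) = -2.66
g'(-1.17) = -7.02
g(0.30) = -2.27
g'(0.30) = 9.72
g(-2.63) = 11.92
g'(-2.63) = -10.82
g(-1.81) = 3.00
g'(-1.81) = -10.26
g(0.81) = 4.88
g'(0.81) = 18.56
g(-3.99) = 22.47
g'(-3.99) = -2.85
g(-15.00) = -1883.25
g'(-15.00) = 470.25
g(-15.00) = -1883.25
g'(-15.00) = 470.25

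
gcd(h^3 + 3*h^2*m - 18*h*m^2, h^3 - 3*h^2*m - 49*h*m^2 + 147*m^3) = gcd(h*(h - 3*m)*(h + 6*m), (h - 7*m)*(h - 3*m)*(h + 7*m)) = h - 3*m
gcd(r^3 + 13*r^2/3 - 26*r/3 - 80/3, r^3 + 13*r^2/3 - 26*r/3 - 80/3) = r^3 + 13*r^2/3 - 26*r/3 - 80/3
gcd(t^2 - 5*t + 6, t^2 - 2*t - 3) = t - 3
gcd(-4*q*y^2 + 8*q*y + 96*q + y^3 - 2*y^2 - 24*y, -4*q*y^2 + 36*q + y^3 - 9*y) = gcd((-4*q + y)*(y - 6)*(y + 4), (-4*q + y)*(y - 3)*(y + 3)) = -4*q + y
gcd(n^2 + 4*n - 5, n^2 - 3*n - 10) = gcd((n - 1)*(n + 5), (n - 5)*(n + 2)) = 1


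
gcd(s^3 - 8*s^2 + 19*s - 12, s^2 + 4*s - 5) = s - 1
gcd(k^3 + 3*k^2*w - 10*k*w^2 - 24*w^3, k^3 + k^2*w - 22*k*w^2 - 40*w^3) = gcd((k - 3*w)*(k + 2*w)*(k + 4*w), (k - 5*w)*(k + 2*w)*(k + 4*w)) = k^2 + 6*k*w + 8*w^2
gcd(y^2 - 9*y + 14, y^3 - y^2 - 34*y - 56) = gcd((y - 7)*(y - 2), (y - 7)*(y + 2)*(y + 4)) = y - 7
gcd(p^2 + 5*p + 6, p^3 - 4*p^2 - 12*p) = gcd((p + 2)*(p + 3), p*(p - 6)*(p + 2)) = p + 2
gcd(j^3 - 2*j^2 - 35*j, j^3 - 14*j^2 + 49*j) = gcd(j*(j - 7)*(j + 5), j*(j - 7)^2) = j^2 - 7*j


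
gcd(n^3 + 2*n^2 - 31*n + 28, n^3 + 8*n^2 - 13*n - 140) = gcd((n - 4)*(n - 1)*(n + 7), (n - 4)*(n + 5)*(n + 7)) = n^2 + 3*n - 28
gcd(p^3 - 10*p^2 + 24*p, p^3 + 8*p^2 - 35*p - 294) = p - 6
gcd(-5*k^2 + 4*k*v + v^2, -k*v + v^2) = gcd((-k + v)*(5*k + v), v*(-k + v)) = -k + v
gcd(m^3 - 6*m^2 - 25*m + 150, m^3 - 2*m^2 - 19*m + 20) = m - 5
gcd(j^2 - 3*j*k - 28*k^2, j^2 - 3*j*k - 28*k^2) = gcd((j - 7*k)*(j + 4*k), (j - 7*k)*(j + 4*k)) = j^2 - 3*j*k - 28*k^2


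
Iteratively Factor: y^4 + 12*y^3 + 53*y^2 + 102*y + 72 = (y + 3)*(y^3 + 9*y^2 + 26*y + 24) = (y + 3)^2*(y^2 + 6*y + 8) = (y + 2)*(y + 3)^2*(y + 4)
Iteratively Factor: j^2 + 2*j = (j + 2)*(j)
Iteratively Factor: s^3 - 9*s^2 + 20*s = (s - 5)*(s^2 - 4*s) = (s - 5)*(s - 4)*(s)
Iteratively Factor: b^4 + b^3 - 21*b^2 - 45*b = (b - 5)*(b^3 + 6*b^2 + 9*b) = (b - 5)*(b + 3)*(b^2 + 3*b) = (b - 5)*(b + 3)^2*(b)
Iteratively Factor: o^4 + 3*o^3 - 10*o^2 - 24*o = (o + 4)*(o^3 - o^2 - 6*o) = (o + 2)*(o + 4)*(o^2 - 3*o) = (o - 3)*(o + 2)*(o + 4)*(o)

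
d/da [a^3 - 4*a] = 3*a^2 - 4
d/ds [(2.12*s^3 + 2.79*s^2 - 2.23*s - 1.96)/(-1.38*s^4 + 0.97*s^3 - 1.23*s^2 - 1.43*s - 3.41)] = (2.9256*s^6 + 7.7004*s^5 - 14.5461*s^4 - 12.5562*s^3 - 22.7166*s^2 - 23.8494*s + 4.8015)/(1.9044*s^8 - 2.6772*s^7 + 4.3357*s^6 + 1.5606*s^5 + 8.1503*s^4 - 3.0976*s^3 + 10.4335*s^2 + 9.7526*s + 11.6281)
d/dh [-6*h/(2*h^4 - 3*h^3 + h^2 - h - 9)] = 6*(-2*h^4 + 3*h^3 - h^2 + h*(8*h^3 - 9*h^2 + 2*h - 1) + h + 9)/(-2*h^4 + 3*h^3 - h^2 + h + 9)^2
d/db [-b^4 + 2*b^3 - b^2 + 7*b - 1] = -4*b^3 + 6*b^2 - 2*b + 7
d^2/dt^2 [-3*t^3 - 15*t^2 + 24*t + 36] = -18*t - 30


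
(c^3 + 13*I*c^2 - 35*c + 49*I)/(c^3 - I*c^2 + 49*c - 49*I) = (c + 7*I)/(c - 7*I)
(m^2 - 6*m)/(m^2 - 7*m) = (m - 6)/(m - 7)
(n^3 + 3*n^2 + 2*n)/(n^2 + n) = n + 2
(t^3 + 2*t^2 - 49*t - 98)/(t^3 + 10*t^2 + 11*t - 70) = (t^2 - 5*t - 14)/(t^2 + 3*t - 10)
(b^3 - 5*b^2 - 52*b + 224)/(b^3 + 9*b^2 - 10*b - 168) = (b - 8)/(b + 6)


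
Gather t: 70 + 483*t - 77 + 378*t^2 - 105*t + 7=378*t^2 + 378*t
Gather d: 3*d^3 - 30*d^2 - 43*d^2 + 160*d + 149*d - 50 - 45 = 3*d^3 - 73*d^2 + 309*d - 95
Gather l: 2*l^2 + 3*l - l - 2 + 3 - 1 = 2*l^2 + 2*l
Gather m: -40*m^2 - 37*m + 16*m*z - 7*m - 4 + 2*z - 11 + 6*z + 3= -40*m^2 + m*(16*z - 44) + 8*z - 12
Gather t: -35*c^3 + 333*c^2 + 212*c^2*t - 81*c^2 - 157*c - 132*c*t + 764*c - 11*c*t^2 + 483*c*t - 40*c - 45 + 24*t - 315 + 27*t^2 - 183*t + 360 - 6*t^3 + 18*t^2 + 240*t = -35*c^3 + 252*c^2 + 567*c - 6*t^3 + t^2*(45 - 11*c) + t*(212*c^2 + 351*c + 81)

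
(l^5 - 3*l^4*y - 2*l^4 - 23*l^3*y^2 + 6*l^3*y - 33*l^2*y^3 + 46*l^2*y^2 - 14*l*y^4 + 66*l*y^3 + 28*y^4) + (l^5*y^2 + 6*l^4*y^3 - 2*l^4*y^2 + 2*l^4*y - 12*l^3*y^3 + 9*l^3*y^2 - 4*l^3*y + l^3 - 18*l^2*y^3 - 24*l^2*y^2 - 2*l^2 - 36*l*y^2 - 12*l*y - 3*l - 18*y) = l^5*y^2 + l^5 + 6*l^4*y^3 - 2*l^4*y^2 - l^4*y - 2*l^4 - 12*l^3*y^3 - 14*l^3*y^2 + 2*l^3*y + l^3 - 51*l^2*y^3 + 22*l^2*y^2 - 2*l^2 - 14*l*y^4 + 66*l*y^3 - 36*l*y^2 - 12*l*y - 3*l + 28*y^4 - 18*y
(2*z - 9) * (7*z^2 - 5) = 14*z^3 - 63*z^2 - 10*z + 45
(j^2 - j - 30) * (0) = 0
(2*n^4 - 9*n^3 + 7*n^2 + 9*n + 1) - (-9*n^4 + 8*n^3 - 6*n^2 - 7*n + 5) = 11*n^4 - 17*n^3 + 13*n^2 + 16*n - 4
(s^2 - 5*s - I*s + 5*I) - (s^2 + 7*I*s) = -5*s - 8*I*s + 5*I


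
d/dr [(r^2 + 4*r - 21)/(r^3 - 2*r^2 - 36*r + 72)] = (-r^4 - 8*r^3 + 35*r^2 + 60*r - 468)/(r^6 - 4*r^5 - 68*r^4 + 288*r^3 + 1008*r^2 - 5184*r + 5184)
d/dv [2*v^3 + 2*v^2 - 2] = 2*v*(3*v + 2)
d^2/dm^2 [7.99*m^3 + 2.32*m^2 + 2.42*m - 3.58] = 47.94*m + 4.64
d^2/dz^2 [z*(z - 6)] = 2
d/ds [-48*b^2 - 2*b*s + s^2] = -2*b + 2*s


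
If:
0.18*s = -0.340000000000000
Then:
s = -1.89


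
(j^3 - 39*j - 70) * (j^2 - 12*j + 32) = j^5 - 12*j^4 - 7*j^3 + 398*j^2 - 408*j - 2240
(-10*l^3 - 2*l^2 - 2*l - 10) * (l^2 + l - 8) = -10*l^5 - 12*l^4 + 76*l^3 + 4*l^2 + 6*l + 80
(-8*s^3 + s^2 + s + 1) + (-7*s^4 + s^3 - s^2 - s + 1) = -7*s^4 - 7*s^3 + 2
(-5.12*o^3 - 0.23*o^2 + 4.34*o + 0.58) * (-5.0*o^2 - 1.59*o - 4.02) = 25.6*o^5 + 9.2908*o^4 - 0.751899999999999*o^3 - 8.876*o^2 - 18.369*o - 2.3316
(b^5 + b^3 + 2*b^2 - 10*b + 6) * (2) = 2*b^5 + 2*b^3 + 4*b^2 - 20*b + 12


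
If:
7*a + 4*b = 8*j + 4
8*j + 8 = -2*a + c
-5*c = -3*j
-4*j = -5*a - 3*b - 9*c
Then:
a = -20/9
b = 436/111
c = -32/111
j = -160/333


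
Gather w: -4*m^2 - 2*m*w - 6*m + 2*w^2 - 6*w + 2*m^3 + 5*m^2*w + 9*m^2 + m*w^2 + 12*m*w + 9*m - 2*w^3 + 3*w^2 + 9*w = 2*m^3 + 5*m^2 + 3*m - 2*w^3 + w^2*(m + 5) + w*(5*m^2 + 10*m + 3)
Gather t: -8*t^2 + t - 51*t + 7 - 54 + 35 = -8*t^2 - 50*t - 12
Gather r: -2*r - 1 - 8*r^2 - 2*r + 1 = -8*r^2 - 4*r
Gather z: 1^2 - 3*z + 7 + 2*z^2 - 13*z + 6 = 2*z^2 - 16*z + 14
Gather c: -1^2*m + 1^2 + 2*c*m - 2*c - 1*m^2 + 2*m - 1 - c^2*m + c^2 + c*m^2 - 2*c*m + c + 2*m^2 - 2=c^2*(1 - m) + c*(m^2 - 1) + m^2 + m - 2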